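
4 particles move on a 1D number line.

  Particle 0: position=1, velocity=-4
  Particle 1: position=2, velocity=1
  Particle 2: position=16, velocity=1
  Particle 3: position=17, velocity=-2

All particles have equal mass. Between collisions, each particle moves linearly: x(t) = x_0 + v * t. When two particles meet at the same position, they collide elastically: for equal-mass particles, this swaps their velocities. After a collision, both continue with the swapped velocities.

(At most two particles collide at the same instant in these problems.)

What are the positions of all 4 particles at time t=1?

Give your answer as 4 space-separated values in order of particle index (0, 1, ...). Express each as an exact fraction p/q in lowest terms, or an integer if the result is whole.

Answer: -3 3 15 17

Derivation:
Collision at t=1/3: particles 2 and 3 swap velocities; positions: p0=-1/3 p1=7/3 p2=49/3 p3=49/3; velocities now: v0=-4 v1=1 v2=-2 v3=1
Advance to t=1 (no further collisions before then); velocities: v0=-4 v1=1 v2=-2 v3=1; positions = -3 3 15 17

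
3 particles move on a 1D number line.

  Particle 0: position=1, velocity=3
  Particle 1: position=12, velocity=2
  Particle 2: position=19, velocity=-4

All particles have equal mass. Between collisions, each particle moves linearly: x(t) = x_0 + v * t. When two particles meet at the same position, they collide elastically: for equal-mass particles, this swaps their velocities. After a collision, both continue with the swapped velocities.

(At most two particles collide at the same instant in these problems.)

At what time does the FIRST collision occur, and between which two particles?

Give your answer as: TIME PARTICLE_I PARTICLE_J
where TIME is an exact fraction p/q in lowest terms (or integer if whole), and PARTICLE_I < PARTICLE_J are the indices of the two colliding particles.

Pair (0,1): pos 1,12 vel 3,2 -> gap=11, closing at 1/unit, collide at t=11
Pair (1,2): pos 12,19 vel 2,-4 -> gap=7, closing at 6/unit, collide at t=7/6
Earliest collision: t=7/6 between 1 and 2

Answer: 7/6 1 2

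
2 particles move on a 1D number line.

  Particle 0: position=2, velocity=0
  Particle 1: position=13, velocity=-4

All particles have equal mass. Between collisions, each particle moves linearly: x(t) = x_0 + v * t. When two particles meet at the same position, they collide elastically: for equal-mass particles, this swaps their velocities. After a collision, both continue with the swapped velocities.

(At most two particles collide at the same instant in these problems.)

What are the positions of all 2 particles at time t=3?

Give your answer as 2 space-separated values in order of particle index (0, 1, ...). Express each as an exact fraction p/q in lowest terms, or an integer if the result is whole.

Answer: 1 2

Derivation:
Collision at t=11/4: particles 0 and 1 swap velocities; positions: p0=2 p1=2; velocities now: v0=-4 v1=0
Advance to t=3 (no further collisions before then); velocities: v0=-4 v1=0; positions = 1 2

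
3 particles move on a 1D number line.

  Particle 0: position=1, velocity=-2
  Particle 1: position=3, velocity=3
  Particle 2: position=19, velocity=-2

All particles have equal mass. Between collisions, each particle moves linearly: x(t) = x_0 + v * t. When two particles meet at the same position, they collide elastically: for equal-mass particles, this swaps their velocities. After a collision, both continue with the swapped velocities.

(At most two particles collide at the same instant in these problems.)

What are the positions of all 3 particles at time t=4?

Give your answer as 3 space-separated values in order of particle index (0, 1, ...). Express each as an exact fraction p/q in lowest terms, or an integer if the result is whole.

Answer: -7 11 15

Derivation:
Collision at t=16/5: particles 1 and 2 swap velocities; positions: p0=-27/5 p1=63/5 p2=63/5; velocities now: v0=-2 v1=-2 v2=3
Advance to t=4 (no further collisions before then); velocities: v0=-2 v1=-2 v2=3; positions = -7 11 15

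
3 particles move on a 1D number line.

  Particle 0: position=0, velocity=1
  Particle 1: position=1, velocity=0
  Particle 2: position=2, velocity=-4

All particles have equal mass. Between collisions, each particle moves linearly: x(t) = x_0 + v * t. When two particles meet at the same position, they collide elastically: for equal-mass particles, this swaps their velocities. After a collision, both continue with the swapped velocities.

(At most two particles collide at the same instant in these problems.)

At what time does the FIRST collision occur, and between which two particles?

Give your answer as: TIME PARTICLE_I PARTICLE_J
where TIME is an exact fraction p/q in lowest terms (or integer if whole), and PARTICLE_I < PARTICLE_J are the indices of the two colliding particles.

Answer: 1/4 1 2

Derivation:
Pair (0,1): pos 0,1 vel 1,0 -> gap=1, closing at 1/unit, collide at t=1
Pair (1,2): pos 1,2 vel 0,-4 -> gap=1, closing at 4/unit, collide at t=1/4
Earliest collision: t=1/4 between 1 and 2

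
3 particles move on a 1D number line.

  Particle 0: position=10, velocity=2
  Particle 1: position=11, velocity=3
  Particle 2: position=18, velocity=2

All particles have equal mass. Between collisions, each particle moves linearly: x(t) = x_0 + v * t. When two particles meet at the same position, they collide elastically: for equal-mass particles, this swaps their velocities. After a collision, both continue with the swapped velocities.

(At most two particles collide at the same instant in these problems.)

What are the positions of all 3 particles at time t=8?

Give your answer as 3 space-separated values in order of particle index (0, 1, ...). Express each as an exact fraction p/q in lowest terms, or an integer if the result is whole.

Collision at t=7: particles 1 and 2 swap velocities; positions: p0=24 p1=32 p2=32; velocities now: v0=2 v1=2 v2=3
Advance to t=8 (no further collisions before then); velocities: v0=2 v1=2 v2=3; positions = 26 34 35

Answer: 26 34 35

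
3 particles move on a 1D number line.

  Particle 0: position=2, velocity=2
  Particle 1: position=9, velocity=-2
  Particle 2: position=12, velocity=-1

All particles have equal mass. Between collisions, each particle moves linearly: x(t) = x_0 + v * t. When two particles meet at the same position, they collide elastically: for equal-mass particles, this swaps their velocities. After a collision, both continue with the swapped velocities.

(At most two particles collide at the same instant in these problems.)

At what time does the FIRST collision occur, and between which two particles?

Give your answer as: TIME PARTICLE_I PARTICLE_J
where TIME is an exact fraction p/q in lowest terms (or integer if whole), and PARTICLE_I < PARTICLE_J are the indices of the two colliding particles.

Pair (0,1): pos 2,9 vel 2,-2 -> gap=7, closing at 4/unit, collide at t=7/4
Pair (1,2): pos 9,12 vel -2,-1 -> not approaching (rel speed -1 <= 0)
Earliest collision: t=7/4 between 0 and 1

Answer: 7/4 0 1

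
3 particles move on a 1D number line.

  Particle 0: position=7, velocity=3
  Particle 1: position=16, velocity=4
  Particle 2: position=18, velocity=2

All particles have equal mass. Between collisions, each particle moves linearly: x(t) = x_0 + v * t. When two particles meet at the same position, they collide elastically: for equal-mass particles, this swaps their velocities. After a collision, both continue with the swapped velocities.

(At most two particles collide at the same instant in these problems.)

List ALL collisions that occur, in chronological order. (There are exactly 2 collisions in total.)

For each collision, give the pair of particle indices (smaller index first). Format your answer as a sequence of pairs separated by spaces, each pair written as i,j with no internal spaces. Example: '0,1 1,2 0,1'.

Answer: 1,2 0,1

Derivation:
Collision at t=1: particles 1 and 2 swap velocities; positions: p0=10 p1=20 p2=20; velocities now: v0=3 v1=2 v2=4
Collision at t=11: particles 0 and 1 swap velocities; positions: p0=40 p1=40 p2=60; velocities now: v0=2 v1=3 v2=4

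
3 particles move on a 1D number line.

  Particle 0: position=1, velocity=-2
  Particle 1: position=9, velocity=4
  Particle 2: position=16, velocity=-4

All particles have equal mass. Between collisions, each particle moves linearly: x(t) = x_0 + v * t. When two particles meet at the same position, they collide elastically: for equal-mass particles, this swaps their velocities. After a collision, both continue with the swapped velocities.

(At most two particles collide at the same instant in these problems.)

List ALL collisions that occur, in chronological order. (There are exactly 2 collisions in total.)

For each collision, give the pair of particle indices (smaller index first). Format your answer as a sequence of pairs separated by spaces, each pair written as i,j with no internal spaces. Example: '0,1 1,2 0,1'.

Answer: 1,2 0,1

Derivation:
Collision at t=7/8: particles 1 and 2 swap velocities; positions: p0=-3/4 p1=25/2 p2=25/2; velocities now: v0=-2 v1=-4 v2=4
Collision at t=15/2: particles 0 and 1 swap velocities; positions: p0=-14 p1=-14 p2=39; velocities now: v0=-4 v1=-2 v2=4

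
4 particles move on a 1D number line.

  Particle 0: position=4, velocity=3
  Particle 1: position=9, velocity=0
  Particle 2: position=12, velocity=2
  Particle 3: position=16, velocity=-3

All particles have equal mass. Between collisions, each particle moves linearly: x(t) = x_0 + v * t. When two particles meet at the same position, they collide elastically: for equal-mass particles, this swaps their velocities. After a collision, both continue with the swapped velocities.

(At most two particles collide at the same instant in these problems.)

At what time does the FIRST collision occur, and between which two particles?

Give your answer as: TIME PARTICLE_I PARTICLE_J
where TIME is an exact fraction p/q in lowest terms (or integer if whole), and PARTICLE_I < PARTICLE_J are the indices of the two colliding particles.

Pair (0,1): pos 4,9 vel 3,0 -> gap=5, closing at 3/unit, collide at t=5/3
Pair (1,2): pos 9,12 vel 0,2 -> not approaching (rel speed -2 <= 0)
Pair (2,3): pos 12,16 vel 2,-3 -> gap=4, closing at 5/unit, collide at t=4/5
Earliest collision: t=4/5 between 2 and 3

Answer: 4/5 2 3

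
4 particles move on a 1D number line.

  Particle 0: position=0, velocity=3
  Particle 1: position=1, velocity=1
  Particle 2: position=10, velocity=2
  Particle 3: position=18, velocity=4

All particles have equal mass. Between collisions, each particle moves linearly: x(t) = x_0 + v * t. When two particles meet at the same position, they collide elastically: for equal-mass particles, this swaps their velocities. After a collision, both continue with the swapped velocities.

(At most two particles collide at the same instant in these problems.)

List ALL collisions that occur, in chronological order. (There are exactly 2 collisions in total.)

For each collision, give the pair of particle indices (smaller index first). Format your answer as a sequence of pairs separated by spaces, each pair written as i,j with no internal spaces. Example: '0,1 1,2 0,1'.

Collision at t=1/2: particles 0 and 1 swap velocities; positions: p0=3/2 p1=3/2 p2=11 p3=20; velocities now: v0=1 v1=3 v2=2 v3=4
Collision at t=10: particles 1 and 2 swap velocities; positions: p0=11 p1=30 p2=30 p3=58; velocities now: v0=1 v1=2 v2=3 v3=4

Answer: 0,1 1,2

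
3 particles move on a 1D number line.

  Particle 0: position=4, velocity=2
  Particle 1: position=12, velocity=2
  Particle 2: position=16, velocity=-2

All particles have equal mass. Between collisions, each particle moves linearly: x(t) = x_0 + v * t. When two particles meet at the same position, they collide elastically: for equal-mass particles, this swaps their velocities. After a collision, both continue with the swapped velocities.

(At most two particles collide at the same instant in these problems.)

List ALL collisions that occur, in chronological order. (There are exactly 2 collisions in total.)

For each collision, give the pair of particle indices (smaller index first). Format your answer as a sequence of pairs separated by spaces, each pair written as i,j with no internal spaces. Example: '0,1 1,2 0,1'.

Answer: 1,2 0,1

Derivation:
Collision at t=1: particles 1 and 2 swap velocities; positions: p0=6 p1=14 p2=14; velocities now: v0=2 v1=-2 v2=2
Collision at t=3: particles 0 and 1 swap velocities; positions: p0=10 p1=10 p2=18; velocities now: v0=-2 v1=2 v2=2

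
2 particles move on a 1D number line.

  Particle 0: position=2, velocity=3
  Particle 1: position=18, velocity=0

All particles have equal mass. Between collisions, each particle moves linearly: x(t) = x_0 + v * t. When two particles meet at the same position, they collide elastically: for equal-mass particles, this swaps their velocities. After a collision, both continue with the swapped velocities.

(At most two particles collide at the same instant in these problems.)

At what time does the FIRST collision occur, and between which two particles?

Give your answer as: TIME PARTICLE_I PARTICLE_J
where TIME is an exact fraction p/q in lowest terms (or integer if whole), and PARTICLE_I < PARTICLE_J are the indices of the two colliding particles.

Pair (0,1): pos 2,18 vel 3,0 -> gap=16, closing at 3/unit, collide at t=16/3
Earliest collision: t=16/3 between 0 and 1

Answer: 16/3 0 1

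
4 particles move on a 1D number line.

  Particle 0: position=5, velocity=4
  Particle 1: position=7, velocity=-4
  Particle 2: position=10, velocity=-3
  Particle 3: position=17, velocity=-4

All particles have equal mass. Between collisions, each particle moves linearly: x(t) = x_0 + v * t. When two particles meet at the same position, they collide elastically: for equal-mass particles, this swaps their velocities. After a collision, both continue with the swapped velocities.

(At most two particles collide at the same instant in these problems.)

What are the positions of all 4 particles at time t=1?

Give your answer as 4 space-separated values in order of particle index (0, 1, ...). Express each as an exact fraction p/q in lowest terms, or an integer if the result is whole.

Answer: 3 7 9 13

Derivation:
Collision at t=1/4: particles 0 and 1 swap velocities; positions: p0=6 p1=6 p2=37/4 p3=16; velocities now: v0=-4 v1=4 v2=-3 v3=-4
Collision at t=5/7: particles 1 and 2 swap velocities; positions: p0=29/7 p1=55/7 p2=55/7 p3=99/7; velocities now: v0=-4 v1=-3 v2=4 v3=-4
Advance to t=1 (no further collisions before then); velocities: v0=-4 v1=-3 v2=4 v3=-4; positions = 3 7 9 13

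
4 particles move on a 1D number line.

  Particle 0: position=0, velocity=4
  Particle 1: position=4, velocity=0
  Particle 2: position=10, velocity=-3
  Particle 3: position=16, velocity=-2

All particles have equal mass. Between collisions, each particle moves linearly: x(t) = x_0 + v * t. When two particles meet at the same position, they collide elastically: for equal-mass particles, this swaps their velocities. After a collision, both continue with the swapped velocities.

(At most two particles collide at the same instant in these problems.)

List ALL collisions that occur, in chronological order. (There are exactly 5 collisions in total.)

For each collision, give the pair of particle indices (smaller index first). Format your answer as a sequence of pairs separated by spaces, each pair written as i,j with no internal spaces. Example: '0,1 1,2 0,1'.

Answer: 0,1 1,2 0,1 2,3 1,2

Derivation:
Collision at t=1: particles 0 and 1 swap velocities; positions: p0=4 p1=4 p2=7 p3=14; velocities now: v0=0 v1=4 v2=-3 v3=-2
Collision at t=10/7: particles 1 and 2 swap velocities; positions: p0=4 p1=40/7 p2=40/7 p3=92/7; velocities now: v0=0 v1=-3 v2=4 v3=-2
Collision at t=2: particles 0 and 1 swap velocities; positions: p0=4 p1=4 p2=8 p3=12; velocities now: v0=-3 v1=0 v2=4 v3=-2
Collision at t=8/3: particles 2 and 3 swap velocities; positions: p0=2 p1=4 p2=32/3 p3=32/3; velocities now: v0=-3 v1=0 v2=-2 v3=4
Collision at t=6: particles 1 and 2 swap velocities; positions: p0=-8 p1=4 p2=4 p3=24; velocities now: v0=-3 v1=-2 v2=0 v3=4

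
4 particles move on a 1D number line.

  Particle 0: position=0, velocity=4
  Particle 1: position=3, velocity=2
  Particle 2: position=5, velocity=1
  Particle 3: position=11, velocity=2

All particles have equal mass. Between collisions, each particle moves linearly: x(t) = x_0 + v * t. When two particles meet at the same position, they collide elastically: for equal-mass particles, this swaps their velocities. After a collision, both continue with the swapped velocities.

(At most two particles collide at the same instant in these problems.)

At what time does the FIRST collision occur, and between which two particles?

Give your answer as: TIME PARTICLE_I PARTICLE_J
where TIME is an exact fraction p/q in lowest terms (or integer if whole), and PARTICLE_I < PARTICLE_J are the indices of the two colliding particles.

Answer: 3/2 0 1

Derivation:
Pair (0,1): pos 0,3 vel 4,2 -> gap=3, closing at 2/unit, collide at t=3/2
Pair (1,2): pos 3,5 vel 2,1 -> gap=2, closing at 1/unit, collide at t=2
Pair (2,3): pos 5,11 vel 1,2 -> not approaching (rel speed -1 <= 0)
Earliest collision: t=3/2 between 0 and 1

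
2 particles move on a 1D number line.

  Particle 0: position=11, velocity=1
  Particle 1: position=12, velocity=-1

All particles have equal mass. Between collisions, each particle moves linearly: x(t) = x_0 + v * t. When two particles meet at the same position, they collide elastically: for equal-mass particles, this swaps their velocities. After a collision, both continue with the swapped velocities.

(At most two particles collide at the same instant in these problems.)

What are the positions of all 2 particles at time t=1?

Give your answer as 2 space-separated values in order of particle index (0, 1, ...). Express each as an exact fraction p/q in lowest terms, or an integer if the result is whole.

Answer: 11 12

Derivation:
Collision at t=1/2: particles 0 and 1 swap velocities; positions: p0=23/2 p1=23/2; velocities now: v0=-1 v1=1
Advance to t=1 (no further collisions before then); velocities: v0=-1 v1=1; positions = 11 12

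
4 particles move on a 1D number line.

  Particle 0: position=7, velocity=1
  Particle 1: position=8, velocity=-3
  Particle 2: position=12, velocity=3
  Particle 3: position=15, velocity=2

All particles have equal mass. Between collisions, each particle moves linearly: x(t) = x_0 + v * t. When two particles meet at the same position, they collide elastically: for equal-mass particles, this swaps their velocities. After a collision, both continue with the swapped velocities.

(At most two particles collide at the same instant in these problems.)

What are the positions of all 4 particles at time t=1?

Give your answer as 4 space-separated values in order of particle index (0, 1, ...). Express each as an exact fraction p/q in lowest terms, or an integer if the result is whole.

Answer: 5 8 15 17

Derivation:
Collision at t=1/4: particles 0 and 1 swap velocities; positions: p0=29/4 p1=29/4 p2=51/4 p3=31/2; velocities now: v0=-3 v1=1 v2=3 v3=2
Advance to t=1 (no further collisions before then); velocities: v0=-3 v1=1 v2=3 v3=2; positions = 5 8 15 17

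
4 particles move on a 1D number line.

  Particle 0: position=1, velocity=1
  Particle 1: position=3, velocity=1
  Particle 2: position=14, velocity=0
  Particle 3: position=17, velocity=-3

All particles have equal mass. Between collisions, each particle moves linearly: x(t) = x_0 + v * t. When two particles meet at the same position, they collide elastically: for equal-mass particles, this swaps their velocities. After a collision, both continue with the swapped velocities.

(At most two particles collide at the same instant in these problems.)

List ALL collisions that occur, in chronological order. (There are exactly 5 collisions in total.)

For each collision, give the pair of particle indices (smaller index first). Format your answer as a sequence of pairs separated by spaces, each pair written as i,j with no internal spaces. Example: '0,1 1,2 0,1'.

Collision at t=1: particles 2 and 3 swap velocities; positions: p0=2 p1=4 p2=14 p3=14; velocities now: v0=1 v1=1 v2=-3 v3=0
Collision at t=7/2: particles 1 and 2 swap velocities; positions: p0=9/2 p1=13/2 p2=13/2 p3=14; velocities now: v0=1 v1=-3 v2=1 v3=0
Collision at t=4: particles 0 and 1 swap velocities; positions: p0=5 p1=5 p2=7 p3=14; velocities now: v0=-3 v1=1 v2=1 v3=0
Collision at t=11: particles 2 and 3 swap velocities; positions: p0=-16 p1=12 p2=14 p3=14; velocities now: v0=-3 v1=1 v2=0 v3=1
Collision at t=13: particles 1 and 2 swap velocities; positions: p0=-22 p1=14 p2=14 p3=16; velocities now: v0=-3 v1=0 v2=1 v3=1

Answer: 2,3 1,2 0,1 2,3 1,2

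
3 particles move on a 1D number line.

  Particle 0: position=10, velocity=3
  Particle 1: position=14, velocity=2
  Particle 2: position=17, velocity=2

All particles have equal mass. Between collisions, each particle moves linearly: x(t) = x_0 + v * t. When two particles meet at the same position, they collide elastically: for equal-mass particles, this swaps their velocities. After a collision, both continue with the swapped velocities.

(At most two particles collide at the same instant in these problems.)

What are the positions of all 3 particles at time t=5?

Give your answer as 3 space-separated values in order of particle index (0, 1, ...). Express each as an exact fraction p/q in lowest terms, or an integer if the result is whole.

Answer: 24 25 27

Derivation:
Collision at t=4: particles 0 and 1 swap velocities; positions: p0=22 p1=22 p2=25; velocities now: v0=2 v1=3 v2=2
Advance to t=5 (no further collisions before then); velocities: v0=2 v1=3 v2=2; positions = 24 25 27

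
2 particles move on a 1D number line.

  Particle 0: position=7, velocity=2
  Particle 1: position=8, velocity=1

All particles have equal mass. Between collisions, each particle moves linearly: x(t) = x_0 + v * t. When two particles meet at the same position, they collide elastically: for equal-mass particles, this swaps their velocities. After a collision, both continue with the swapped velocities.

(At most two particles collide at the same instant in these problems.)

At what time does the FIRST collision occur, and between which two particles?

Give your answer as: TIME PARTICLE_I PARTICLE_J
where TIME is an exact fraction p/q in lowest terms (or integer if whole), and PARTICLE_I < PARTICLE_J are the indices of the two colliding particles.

Answer: 1 0 1

Derivation:
Pair (0,1): pos 7,8 vel 2,1 -> gap=1, closing at 1/unit, collide at t=1
Earliest collision: t=1 between 0 and 1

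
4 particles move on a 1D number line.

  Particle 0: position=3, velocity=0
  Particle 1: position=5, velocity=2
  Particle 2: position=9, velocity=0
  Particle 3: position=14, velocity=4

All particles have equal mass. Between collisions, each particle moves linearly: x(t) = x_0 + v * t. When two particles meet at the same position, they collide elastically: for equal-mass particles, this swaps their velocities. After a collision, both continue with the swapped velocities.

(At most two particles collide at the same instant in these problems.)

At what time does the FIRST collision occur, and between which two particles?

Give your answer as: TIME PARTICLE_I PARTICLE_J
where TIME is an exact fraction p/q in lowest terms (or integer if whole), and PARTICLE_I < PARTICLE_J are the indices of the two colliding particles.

Answer: 2 1 2

Derivation:
Pair (0,1): pos 3,5 vel 0,2 -> not approaching (rel speed -2 <= 0)
Pair (1,2): pos 5,9 vel 2,0 -> gap=4, closing at 2/unit, collide at t=2
Pair (2,3): pos 9,14 vel 0,4 -> not approaching (rel speed -4 <= 0)
Earliest collision: t=2 between 1 and 2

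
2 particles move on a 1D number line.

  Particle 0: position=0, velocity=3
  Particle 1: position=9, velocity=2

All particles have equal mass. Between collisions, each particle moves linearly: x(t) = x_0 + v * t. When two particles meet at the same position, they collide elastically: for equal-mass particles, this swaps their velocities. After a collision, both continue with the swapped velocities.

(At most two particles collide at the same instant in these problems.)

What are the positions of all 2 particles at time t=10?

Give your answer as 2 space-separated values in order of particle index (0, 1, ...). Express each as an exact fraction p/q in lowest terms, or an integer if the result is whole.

Collision at t=9: particles 0 and 1 swap velocities; positions: p0=27 p1=27; velocities now: v0=2 v1=3
Advance to t=10 (no further collisions before then); velocities: v0=2 v1=3; positions = 29 30

Answer: 29 30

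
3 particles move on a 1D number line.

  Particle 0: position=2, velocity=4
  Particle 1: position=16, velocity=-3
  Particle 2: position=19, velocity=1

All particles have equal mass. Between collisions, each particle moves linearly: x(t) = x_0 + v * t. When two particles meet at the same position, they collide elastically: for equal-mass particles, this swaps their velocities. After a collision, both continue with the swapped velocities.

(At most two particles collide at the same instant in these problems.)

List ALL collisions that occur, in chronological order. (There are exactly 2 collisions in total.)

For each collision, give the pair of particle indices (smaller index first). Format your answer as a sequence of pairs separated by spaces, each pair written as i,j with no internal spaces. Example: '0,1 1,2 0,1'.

Collision at t=2: particles 0 and 1 swap velocities; positions: p0=10 p1=10 p2=21; velocities now: v0=-3 v1=4 v2=1
Collision at t=17/3: particles 1 and 2 swap velocities; positions: p0=-1 p1=74/3 p2=74/3; velocities now: v0=-3 v1=1 v2=4

Answer: 0,1 1,2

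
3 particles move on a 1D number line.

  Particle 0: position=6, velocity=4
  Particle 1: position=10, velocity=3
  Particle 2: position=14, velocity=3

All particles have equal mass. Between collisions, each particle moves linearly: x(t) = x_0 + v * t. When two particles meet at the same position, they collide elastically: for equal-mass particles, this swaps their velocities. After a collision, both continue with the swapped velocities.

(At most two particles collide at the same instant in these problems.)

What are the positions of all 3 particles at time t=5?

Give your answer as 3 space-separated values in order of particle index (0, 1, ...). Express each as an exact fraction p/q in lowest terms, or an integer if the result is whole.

Collision at t=4: particles 0 and 1 swap velocities; positions: p0=22 p1=22 p2=26; velocities now: v0=3 v1=4 v2=3
Advance to t=5 (no further collisions before then); velocities: v0=3 v1=4 v2=3; positions = 25 26 29

Answer: 25 26 29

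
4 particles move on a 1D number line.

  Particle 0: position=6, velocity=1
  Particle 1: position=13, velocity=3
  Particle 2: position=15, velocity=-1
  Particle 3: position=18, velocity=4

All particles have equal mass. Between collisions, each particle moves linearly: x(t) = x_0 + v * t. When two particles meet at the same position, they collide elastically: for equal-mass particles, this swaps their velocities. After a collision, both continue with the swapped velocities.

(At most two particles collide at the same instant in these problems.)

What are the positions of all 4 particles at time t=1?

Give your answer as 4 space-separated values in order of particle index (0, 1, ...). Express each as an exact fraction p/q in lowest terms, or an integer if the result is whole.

Answer: 7 14 16 22

Derivation:
Collision at t=1/2: particles 1 and 2 swap velocities; positions: p0=13/2 p1=29/2 p2=29/2 p3=20; velocities now: v0=1 v1=-1 v2=3 v3=4
Advance to t=1 (no further collisions before then); velocities: v0=1 v1=-1 v2=3 v3=4; positions = 7 14 16 22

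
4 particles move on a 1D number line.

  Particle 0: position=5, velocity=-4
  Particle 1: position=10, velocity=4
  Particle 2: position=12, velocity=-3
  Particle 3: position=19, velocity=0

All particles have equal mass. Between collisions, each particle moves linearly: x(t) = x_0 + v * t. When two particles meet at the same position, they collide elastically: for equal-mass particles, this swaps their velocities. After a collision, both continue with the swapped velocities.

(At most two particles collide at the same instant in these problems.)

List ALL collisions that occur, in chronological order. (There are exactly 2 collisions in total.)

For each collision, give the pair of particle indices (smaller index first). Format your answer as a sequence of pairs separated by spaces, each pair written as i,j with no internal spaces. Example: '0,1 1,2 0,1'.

Answer: 1,2 2,3

Derivation:
Collision at t=2/7: particles 1 and 2 swap velocities; positions: p0=27/7 p1=78/7 p2=78/7 p3=19; velocities now: v0=-4 v1=-3 v2=4 v3=0
Collision at t=9/4: particles 2 and 3 swap velocities; positions: p0=-4 p1=21/4 p2=19 p3=19; velocities now: v0=-4 v1=-3 v2=0 v3=4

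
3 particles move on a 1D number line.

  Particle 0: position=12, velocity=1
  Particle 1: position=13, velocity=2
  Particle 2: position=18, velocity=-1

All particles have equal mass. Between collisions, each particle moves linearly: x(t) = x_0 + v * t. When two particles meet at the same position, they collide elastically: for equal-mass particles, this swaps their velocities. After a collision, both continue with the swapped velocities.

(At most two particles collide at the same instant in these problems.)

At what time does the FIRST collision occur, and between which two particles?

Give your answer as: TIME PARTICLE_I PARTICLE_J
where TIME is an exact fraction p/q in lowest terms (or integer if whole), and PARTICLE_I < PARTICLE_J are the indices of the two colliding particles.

Pair (0,1): pos 12,13 vel 1,2 -> not approaching (rel speed -1 <= 0)
Pair (1,2): pos 13,18 vel 2,-1 -> gap=5, closing at 3/unit, collide at t=5/3
Earliest collision: t=5/3 between 1 and 2

Answer: 5/3 1 2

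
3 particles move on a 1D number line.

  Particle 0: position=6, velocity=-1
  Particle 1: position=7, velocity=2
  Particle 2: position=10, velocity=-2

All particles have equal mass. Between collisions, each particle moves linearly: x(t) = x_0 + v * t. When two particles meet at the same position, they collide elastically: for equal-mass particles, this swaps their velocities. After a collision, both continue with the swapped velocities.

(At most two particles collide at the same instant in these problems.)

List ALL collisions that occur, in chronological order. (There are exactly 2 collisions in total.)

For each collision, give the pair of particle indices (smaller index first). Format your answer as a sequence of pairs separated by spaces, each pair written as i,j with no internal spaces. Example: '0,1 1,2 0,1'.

Collision at t=3/4: particles 1 and 2 swap velocities; positions: p0=21/4 p1=17/2 p2=17/2; velocities now: v0=-1 v1=-2 v2=2
Collision at t=4: particles 0 and 1 swap velocities; positions: p0=2 p1=2 p2=15; velocities now: v0=-2 v1=-1 v2=2

Answer: 1,2 0,1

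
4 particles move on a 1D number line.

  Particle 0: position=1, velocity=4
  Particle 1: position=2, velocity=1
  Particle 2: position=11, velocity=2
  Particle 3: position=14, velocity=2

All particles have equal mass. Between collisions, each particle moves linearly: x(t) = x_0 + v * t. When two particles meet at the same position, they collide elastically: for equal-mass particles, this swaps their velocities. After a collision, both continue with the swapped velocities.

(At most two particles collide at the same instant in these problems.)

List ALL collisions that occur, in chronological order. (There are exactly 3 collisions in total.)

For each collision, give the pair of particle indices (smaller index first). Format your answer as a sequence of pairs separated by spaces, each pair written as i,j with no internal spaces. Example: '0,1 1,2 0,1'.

Answer: 0,1 1,2 2,3

Derivation:
Collision at t=1/3: particles 0 and 1 swap velocities; positions: p0=7/3 p1=7/3 p2=35/3 p3=44/3; velocities now: v0=1 v1=4 v2=2 v3=2
Collision at t=5: particles 1 and 2 swap velocities; positions: p0=7 p1=21 p2=21 p3=24; velocities now: v0=1 v1=2 v2=4 v3=2
Collision at t=13/2: particles 2 and 3 swap velocities; positions: p0=17/2 p1=24 p2=27 p3=27; velocities now: v0=1 v1=2 v2=2 v3=4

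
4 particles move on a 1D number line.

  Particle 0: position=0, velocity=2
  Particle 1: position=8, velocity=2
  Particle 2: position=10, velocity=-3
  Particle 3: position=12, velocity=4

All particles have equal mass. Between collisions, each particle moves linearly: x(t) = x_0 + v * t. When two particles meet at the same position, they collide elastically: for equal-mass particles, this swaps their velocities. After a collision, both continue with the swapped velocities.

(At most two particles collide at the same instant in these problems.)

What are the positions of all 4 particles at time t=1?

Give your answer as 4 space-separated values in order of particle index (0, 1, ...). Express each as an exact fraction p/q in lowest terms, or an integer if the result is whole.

Collision at t=2/5: particles 1 and 2 swap velocities; positions: p0=4/5 p1=44/5 p2=44/5 p3=68/5; velocities now: v0=2 v1=-3 v2=2 v3=4
Advance to t=1 (no further collisions before then); velocities: v0=2 v1=-3 v2=2 v3=4; positions = 2 7 10 16

Answer: 2 7 10 16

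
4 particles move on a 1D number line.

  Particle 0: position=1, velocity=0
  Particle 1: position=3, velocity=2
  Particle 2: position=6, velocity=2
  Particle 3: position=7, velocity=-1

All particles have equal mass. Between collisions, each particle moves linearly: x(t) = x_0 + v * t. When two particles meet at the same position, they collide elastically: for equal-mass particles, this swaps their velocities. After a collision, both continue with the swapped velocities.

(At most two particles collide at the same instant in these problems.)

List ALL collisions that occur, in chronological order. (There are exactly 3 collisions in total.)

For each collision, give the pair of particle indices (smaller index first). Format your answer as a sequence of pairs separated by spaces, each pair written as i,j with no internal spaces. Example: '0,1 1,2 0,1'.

Answer: 2,3 1,2 0,1

Derivation:
Collision at t=1/3: particles 2 and 3 swap velocities; positions: p0=1 p1=11/3 p2=20/3 p3=20/3; velocities now: v0=0 v1=2 v2=-1 v3=2
Collision at t=4/3: particles 1 and 2 swap velocities; positions: p0=1 p1=17/3 p2=17/3 p3=26/3; velocities now: v0=0 v1=-1 v2=2 v3=2
Collision at t=6: particles 0 and 1 swap velocities; positions: p0=1 p1=1 p2=15 p3=18; velocities now: v0=-1 v1=0 v2=2 v3=2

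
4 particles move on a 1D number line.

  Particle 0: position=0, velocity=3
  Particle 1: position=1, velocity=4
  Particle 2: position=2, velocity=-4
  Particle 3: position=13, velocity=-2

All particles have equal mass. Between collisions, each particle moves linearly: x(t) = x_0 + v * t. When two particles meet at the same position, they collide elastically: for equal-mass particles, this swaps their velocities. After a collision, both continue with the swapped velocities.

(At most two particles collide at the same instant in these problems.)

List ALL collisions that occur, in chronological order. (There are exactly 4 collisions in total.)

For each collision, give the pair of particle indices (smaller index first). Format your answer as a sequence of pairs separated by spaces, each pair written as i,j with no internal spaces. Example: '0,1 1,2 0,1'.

Collision at t=1/8: particles 1 and 2 swap velocities; positions: p0=3/8 p1=3/2 p2=3/2 p3=51/4; velocities now: v0=3 v1=-4 v2=4 v3=-2
Collision at t=2/7: particles 0 and 1 swap velocities; positions: p0=6/7 p1=6/7 p2=15/7 p3=87/7; velocities now: v0=-4 v1=3 v2=4 v3=-2
Collision at t=2: particles 2 and 3 swap velocities; positions: p0=-6 p1=6 p2=9 p3=9; velocities now: v0=-4 v1=3 v2=-2 v3=4
Collision at t=13/5: particles 1 and 2 swap velocities; positions: p0=-42/5 p1=39/5 p2=39/5 p3=57/5; velocities now: v0=-4 v1=-2 v2=3 v3=4

Answer: 1,2 0,1 2,3 1,2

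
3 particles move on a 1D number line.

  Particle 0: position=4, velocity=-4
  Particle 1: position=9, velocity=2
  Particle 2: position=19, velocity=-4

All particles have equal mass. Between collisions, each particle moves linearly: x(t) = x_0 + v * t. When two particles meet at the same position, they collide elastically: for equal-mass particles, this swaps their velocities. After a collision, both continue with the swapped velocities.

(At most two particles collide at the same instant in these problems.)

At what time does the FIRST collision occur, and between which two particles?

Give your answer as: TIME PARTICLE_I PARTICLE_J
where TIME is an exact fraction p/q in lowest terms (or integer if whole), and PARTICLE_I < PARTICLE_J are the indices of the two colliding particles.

Pair (0,1): pos 4,9 vel -4,2 -> not approaching (rel speed -6 <= 0)
Pair (1,2): pos 9,19 vel 2,-4 -> gap=10, closing at 6/unit, collide at t=5/3
Earliest collision: t=5/3 between 1 and 2

Answer: 5/3 1 2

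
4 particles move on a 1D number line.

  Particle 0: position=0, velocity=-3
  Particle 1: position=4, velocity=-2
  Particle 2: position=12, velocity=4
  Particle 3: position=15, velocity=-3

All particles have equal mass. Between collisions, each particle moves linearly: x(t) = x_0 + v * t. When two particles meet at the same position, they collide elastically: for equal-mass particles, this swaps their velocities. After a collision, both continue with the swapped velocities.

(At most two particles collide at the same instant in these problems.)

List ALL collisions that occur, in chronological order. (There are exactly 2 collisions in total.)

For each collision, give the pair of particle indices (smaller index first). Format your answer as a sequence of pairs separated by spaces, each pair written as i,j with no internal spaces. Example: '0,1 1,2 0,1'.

Answer: 2,3 1,2

Derivation:
Collision at t=3/7: particles 2 and 3 swap velocities; positions: p0=-9/7 p1=22/7 p2=96/7 p3=96/7; velocities now: v0=-3 v1=-2 v2=-3 v3=4
Collision at t=11: particles 1 and 2 swap velocities; positions: p0=-33 p1=-18 p2=-18 p3=56; velocities now: v0=-3 v1=-3 v2=-2 v3=4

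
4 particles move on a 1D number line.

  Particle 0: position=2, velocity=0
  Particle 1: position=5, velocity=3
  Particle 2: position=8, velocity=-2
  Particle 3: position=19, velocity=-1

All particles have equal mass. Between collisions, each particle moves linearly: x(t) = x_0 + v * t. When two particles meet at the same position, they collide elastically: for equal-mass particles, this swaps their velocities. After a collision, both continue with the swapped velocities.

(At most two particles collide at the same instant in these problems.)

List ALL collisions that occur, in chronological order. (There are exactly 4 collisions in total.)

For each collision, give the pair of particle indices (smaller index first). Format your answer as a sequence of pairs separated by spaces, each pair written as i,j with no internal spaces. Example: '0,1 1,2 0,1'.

Answer: 1,2 0,1 2,3 1,2

Derivation:
Collision at t=3/5: particles 1 and 2 swap velocities; positions: p0=2 p1=34/5 p2=34/5 p3=92/5; velocities now: v0=0 v1=-2 v2=3 v3=-1
Collision at t=3: particles 0 and 1 swap velocities; positions: p0=2 p1=2 p2=14 p3=16; velocities now: v0=-2 v1=0 v2=3 v3=-1
Collision at t=7/2: particles 2 and 3 swap velocities; positions: p0=1 p1=2 p2=31/2 p3=31/2; velocities now: v0=-2 v1=0 v2=-1 v3=3
Collision at t=17: particles 1 and 2 swap velocities; positions: p0=-26 p1=2 p2=2 p3=56; velocities now: v0=-2 v1=-1 v2=0 v3=3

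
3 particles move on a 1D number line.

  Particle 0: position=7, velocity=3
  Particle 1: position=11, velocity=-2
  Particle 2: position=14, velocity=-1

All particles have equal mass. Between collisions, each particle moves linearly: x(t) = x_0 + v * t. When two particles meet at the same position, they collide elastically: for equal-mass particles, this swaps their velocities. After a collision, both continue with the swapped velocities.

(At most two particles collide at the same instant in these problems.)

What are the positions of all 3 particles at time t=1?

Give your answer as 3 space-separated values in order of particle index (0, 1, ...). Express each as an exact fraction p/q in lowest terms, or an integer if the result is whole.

Collision at t=4/5: particles 0 and 1 swap velocities; positions: p0=47/5 p1=47/5 p2=66/5; velocities now: v0=-2 v1=3 v2=-1
Advance to t=1 (no further collisions before then); velocities: v0=-2 v1=3 v2=-1; positions = 9 10 13

Answer: 9 10 13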